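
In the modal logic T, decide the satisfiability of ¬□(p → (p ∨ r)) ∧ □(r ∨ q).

Unsatisfiable

1. ¬□(p → (p ∨ r)) ∧ □(r ∨ q), 0
2. ¬□(p → (p ∨ r)), 0
3. □(r ∨ q), 0
4. r ∨ q, 0
5. q, 0
6. ¬(p → (p ∨ r)), 1
7. p, 1
8. ¬(p ∨ r), 1
9. ¬p, 1
10. ¬r, 1
Accessibility: 0R0, 0R1, 1R1
Branch closes: p and ¬p both at 1.
(One branch shown.) All branches close.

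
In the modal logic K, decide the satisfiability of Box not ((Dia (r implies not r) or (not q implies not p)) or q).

1. Box not ((Dia (r implies not r) or (not q implies not p)) or q), w0

Yes, satisfiable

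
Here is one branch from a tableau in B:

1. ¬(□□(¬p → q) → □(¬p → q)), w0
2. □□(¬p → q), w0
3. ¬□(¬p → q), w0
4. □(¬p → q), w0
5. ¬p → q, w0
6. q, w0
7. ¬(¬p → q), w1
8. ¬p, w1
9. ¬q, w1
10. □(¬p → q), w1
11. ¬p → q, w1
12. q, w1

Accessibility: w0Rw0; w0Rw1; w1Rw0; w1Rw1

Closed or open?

Both q and ¬q appear at w1.

Yes, closed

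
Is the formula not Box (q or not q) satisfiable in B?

1. not Box (q or not q), u
2. not (q or not q), v
3. not q, v
4. q, v
Accessibility: uRu, uRv, vRu, vRv
Branch closes: q and not q both at v.
Every branch closes; the branch above is one of them.

No, unsatisfiable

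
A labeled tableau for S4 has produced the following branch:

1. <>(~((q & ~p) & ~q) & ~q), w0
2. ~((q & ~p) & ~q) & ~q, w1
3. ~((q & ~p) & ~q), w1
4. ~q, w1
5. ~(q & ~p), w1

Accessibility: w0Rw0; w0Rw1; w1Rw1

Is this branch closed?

Not closed

There is no literal clash: for every atom and world, at most one sign appears.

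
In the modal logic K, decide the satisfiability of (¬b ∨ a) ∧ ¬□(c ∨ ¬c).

1. (¬b ∨ a) ∧ ¬□(c ∨ ¬c), w0
2. ¬b ∨ a, w0
3. ¬□(c ∨ ¬c), w0
4. a, w0
5. ¬(c ∨ ¬c), w1
6. ¬c, w1
7. c, w1
Accessibility: w0Rw1
Branch closes: c and ¬c both at w1.
Every branch closes; the branch above is one of them.

No, unsatisfiable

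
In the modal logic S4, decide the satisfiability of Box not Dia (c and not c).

Yes, satisfiable

1. Box not Dia (c and not c), 0
2. not Dia (c and not c), 0
3. not (c and not c), 0
4. c, 0
Accessibility: 0R0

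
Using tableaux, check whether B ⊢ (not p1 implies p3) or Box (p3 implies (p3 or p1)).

Valid in B

Tableau for the negation not ((not p1 implies p3) or Box (p3 implies (p3 or p1))):
1. not ((not p1 implies p3) or Box (p3 implies (p3 or p1))), 0
2. not (not p1 implies p3), 0
3. not Box (p3 implies (p3 or p1)), 0
4. not p1, 0
5. not p3, 0
6. not (p3 implies (p3 or p1)), 1
7. p3, 1
8. not (p3 or p1), 1
9. not p3, 1
10. not p1, 1
Accessibility: 0R0, 0R1, 1R0, 1R1
Branch closes: p3 and not p3 both at 1.
All branches of the negation close; one closing branch shown above.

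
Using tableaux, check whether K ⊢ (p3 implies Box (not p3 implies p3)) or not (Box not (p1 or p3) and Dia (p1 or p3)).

Tableau for the negation not ((p3 implies Box (not p3 implies p3)) or not (Box not (p1 or p3) and Dia (p1 or p3))):
1. not ((p3 implies Box (not p3 implies p3)) or not (Box not (p1 or p3) and Dia (p1 or p3))), u
2. not (p3 implies Box (not p3 implies p3)), u
3. Box not (p1 or p3) and Dia (p1 or p3), u
4. p3, u
5. not Box (not p3 implies p3), u
6. Box not (p1 or p3), u
7. Dia (p1 or p3), u
8. not (not p3 implies p3), v
9. not p3, v
10. not (p1 or p3), v
11. not p1, v
12. p1 or p3, w
13. not (p1 or p3), w
14. not p1, w
15. not p3, w
16. p3, w
Accessibility: uRv, uRw
Branch closes: p3 and not p3 both at w.
All branches of the negation close; one closing branch shown above.

Yes, valid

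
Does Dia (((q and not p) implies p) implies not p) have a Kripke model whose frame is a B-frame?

1. Dia (((q and not p) implies p) implies not p), u
2. ((q and not p) implies p) implies not p, v
3. not p, v
Accessibility: uRu, uRv, vRu, vRv

Satisfiable (open branch found)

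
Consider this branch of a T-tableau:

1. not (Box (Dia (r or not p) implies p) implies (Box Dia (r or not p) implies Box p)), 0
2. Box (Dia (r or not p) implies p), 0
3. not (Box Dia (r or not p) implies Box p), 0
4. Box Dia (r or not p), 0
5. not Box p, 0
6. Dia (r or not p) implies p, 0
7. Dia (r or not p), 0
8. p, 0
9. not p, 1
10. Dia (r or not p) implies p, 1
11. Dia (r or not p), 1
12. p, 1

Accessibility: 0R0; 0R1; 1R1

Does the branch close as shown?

Closed

Both p and not p appear at 1.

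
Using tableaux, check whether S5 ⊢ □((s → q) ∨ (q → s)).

Tableau for the negation ¬□((s → q) ∨ (q → s)):
1. ¬□((s → q) ∨ (q → s)), 0
2. ¬((s → q) ∨ (q → s)), 1
3. ¬(s → q), 1
4. ¬(q → s), 1
5. s, 1
6. ¬q, 1
7. q, 1
8. ¬s, 1
Accessibility: 0R0, 0R1, 1R0, 1R1
Branch closes: q and ¬q both at 1.
Every branch of the negation's tableau closes; the branch above is one of them.

Valid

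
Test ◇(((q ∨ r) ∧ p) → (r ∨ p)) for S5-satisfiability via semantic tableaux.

1. ◇(((q ∨ r) ∧ p) → (r ∨ p)), u
2. ((q ∨ r) ∧ p) → (r ∨ p), v
3. r ∨ p, v
4. p, v
Accessibility: uRu, uRv, vRu, vRv

Satisfiable (open branch found)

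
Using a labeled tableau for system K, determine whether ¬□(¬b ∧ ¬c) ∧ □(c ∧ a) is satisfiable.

Satisfiable

1. ¬□(¬b ∧ ¬c) ∧ □(c ∧ a), w0
2. ¬□(¬b ∧ ¬c), w0
3. □(c ∧ a), w0
4. ¬(¬b ∧ ¬c), w1
5. c ∧ a, w1
6. c, w1
7. a, w1
Accessibility: w0Rw1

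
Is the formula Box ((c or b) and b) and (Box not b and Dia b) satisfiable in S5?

1. Box ((c or b) and b) and (Box not b and Dia b), 0
2. Box ((c or b) and b), 0
3. Box not b and Dia b, 0
4. Box not b, 0
5. Dia b, 0
6. (c or b) and b, 0
7. c or b, 0
8. b, 0
9. not b, 0
Accessibility: 0R0
Branch closes: b and not b both at 0.
(One branch shown.) All branches close.

No, unsatisfiable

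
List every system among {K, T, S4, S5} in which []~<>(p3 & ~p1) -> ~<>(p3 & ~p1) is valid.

T, S4, S5

K-tableau for the negation ~([]~<>(p3 & ~p1) -> ~<>(p3 & ~p1)):
1. ~([]~<>(p3 & ~p1) -> ~<>(p3 & ~p1)), 0
2. []~<>(p3 & ~p1), 0
3. <>(p3 & ~p1), 0
4. p3 & ~p1, 1
5. p3, 1
6. ~p1, 1
7. ~<>(p3 & ~p1), 1
Accessibility: 0R1
Complete open branch: countermodel on a K-frame, so not valid in K.
T-tableau for the negation ~([]~<>(p3 & ~p1) -> ~<>(p3 & ~p1)):
1. ~([]~<>(p3 & ~p1) -> ~<>(p3 & ~p1)), 0
2. []~<>(p3 & ~p1), 0
3. <>(p3 & ~p1), 0
4. ~<>(p3 & ~p1), 0
5. ~(p3 & ~p1), 0
6. p1, 0
7. p3 & ~p1, 1
8. p3, 1
9. ~p1, 1
10. ~<>(p3 & ~p1), 1
11. ~(p3 & ~p1), 1
12. p1, 1
Accessibility: 0R0, 0R1, 1R1
Branch closes: p1 and ~p1 both at 1.
Every branch closes (one shown): valid in T, hence also in S4, S5 (every theorem of T is a theorem of S4 and S5).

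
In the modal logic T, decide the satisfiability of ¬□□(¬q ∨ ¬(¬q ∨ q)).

Satisfiable (open branch found)

1. ¬□□(¬q ∨ ¬(¬q ∨ q)), u
2. ¬□(¬q ∨ ¬(¬q ∨ q)), v
3. ¬(¬q ∨ ¬(¬q ∨ q)), w
4. q, w
5. ¬q ∨ q, w
Accessibility: uRu, uRv, vRv, vRw, wRw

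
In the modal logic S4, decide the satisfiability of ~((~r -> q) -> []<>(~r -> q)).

1. ~((~r -> q) -> []<>(~r -> q)), 0
2. ~r -> q, 0
3. ~[]<>(~r -> q), 0
4. q, 0
5. ~<>(~r -> q), 1
6. ~(~r -> q), 1
7. ~r, 1
8. ~q, 1
Accessibility: 0R0, 0R1, 1R1

Satisfiable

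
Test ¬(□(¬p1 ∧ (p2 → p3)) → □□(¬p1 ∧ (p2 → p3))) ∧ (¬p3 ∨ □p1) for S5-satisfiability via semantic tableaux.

No, unsatisfiable

1. ¬(□(¬p1 ∧ (p2 → p3)) → □□(¬p1 ∧ (p2 → p3))) ∧ (¬p3 ∨ □p1), u
2. ¬(□(¬p1 ∧ (p2 → p3)) → □□(¬p1 ∧ (p2 → p3))), u
3. ¬p3 ∨ □p1, u
4. □(¬p1 ∧ (p2 → p3)), u
5. ¬□□(¬p1 ∧ (p2 → p3)), u
6. ¬p1 ∧ (p2 → p3), u
7. ¬p1, u
8. p2 → p3, u
9. ¬p3, u
10. ¬p2, u
11. ¬□(¬p1 ∧ (p2 → p3)), v
12. ¬p1 ∧ (p2 → p3), v
13. ¬p1, v
14. p2 → p3, v
15. p3, v
16. ¬(¬p1 ∧ (p2 → p3)), w
17. ¬p1 ∧ (p2 → p3), w
18. ¬p1, w
19. p2 → p3, w
20. ¬(p2 → p3), w
21. p2, w
22. ¬p3, w
23. p3, w
Accessibility: uRu, uRv, uRw, vRu, vRv, vRw, wRu, wRv, wRw
Branch closes: p3 and ¬p3 both at w.
(One branch shown.) All branches close.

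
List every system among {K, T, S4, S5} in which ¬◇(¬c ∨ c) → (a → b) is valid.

T, S4, S5

T-tableau for the negation ¬(¬◇(¬c ∨ c) → (a → b)):
1. ¬(¬◇(¬c ∨ c) → (a → b)), u
2. ¬◇(¬c ∨ c), u
3. ¬(a → b), u
4. a, u
5. ¬b, u
6. ¬(¬c ∨ c), u
7. c, u
8. ¬c, u
Accessibility: uRu
Branch closes: c and ¬c both at u.
Every branch closes (one shown): valid in T, hence also in S4, S5 (every theorem of T is a theorem of S4 and S5).
K-tableau for the negation ¬(¬◇(¬c ∨ c) → (a → b)):
1. ¬(¬◇(¬c ∨ c) → (a → b)), u
2. ¬◇(¬c ∨ c), u
3. ¬(a → b), u
4. a, u
5. ¬b, u
Complete open branch: countermodel on a K-frame, so not valid in K.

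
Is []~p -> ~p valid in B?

Tableau for the negation ~([]~p -> ~p):
1. ~([]~p -> ~p), w0
2. []~p, w0   [~->-rule on 1]
3. p, w0   [~->-rule on 1]
4. ~p, w0   [[]-rule on 2 via w0Rw0]
Accessibility: w0Rw0
Branch closes: p and ~p both at w0.
All branches of the negation close; one closing branch shown above.

Valid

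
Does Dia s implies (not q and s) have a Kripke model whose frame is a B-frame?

1. Dia s implies (not q and s), 0
2. not q and s, 0
3. not q, 0
4. s, 0
Accessibility: 0R0

Yes, satisfiable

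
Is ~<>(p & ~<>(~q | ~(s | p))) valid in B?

Tableau for the negation <>(p & ~<>(~q | ~(s | p))):
1. <>(p & ~<>(~q | ~(s | p))), 0
2. p & ~<>(~q | ~(s | p)), 1   [<>-rule on 1: fresh world 1, 0R1]
3. p, 1   [&-rule on 2]
4. ~<>(~q | ~(s | p)), 1   [&-rule on 2]
5. ~(~q | ~(s | p)), 0   [~<>-rule on 4 via 1R0]
6. q, 0   [~|-rule on 5]
7. s | p, 0   [~|-rule on 5]
8. ~(~q | ~(s | p)), 1   [~<>-rule on 4 via 1R1]
9. q, 1   [~|-rule on 8]
10. s | p, 1   [~|-rule on 8]
11. p, 0   [|-rule on 7 (branches; this branch)]
Accessibility: 0R0, 0R1, 1R0, 1R1
The negation has an open branch (countermodel exists).

Not valid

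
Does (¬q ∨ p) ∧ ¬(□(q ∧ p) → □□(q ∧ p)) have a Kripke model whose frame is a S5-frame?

Unsatisfiable

1. (¬q ∨ p) ∧ ¬(□(q ∧ p) → □□(q ∧ p)), w0
2. ¬q ∨ p, w0
3. ¬(□(q ∧ p) → □□(q ∧ p)), w0
4. □(q ∧ p), w0
5. ¬□□(q ∧ p), w0
6. q ∧ p, w0
7. q, w0
8. p, w0
9. ¬□(q ∧ p), w1
10. q ∧ p, w1
11. q, w1
12. p, w1
13. ¬(q ∧ p), w2
14. q ∧ p, w2
15. q, w2
16. p, w2
17. ¬p, w2
Accessibility: w0Rw0, w0Rw1, w0Rw2, w1Rw0, w1Rw1, w1Rw2, w2Rw0, w2Rw1, w2Rw2
Branch closes: p and ¬p both at w2.
All branches of the tableau close; one closing branch shown above.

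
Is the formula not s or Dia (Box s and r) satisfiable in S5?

1. not s or Dia (Box s and r), 0
2. Dia (Box s and r), 0
3. Box s and r, 1
4. Box s, 1
5. r, 1
6. s, 0
7. s, 1
Accessibility: 0R0, 0R1, 1R0, 1R1

Satisfiable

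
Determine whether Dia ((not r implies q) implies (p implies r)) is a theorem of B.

Tableau for the negation not Dia ((not r implies q) implies (p implies r)):
1. not Dia ((not r implies q) implies (p implies r)), u
2. not ((not r implies q) implies (p implies r)), u
3. not r implies q, u
4. not (p implies r), u
5. p, u
6. not r, u
7. q, u
Accessibility: uRu
The negation has an open branch (countermodel exists).

Not valid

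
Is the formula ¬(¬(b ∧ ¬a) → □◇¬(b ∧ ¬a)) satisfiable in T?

1. ¬(¬(b ∧ ¬a) → □◇¬(b ∧ ¬a)), u
2. ¬(b ∧ ¬a), u
3. ¬□◇¬(b ∧ ¬a), u
4. a, u
5. ¬◇¬(b ∧ ¬a), v
6. b ∧ ¬a, v
7. b, v
8. ¬a, v
Accessibility: uRu, uRv, vRv

Yes, satisfiable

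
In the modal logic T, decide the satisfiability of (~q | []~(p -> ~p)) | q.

Yes, satisfiable

1. (~q | []~(p -> ~p)) | q, 0
2. q, 0
Accessibility: 0R0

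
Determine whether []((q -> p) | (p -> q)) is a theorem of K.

Tableau for the negation ~[]((q -> p) | (p -> q)):
1. ~[]((q -> p) | (p -> q)), 0
2. ~((q -> p) | (p -> q)), 1
3. ~(q -> p), 1
4. ~(p -> q), 1
5. q, 1
6. ~p, 1
7. p, 1
8. ~q, 1
Accessibility: 0R1
Branch closes: p and ~p both at 1.
Every branch of the negation's tableau closes; the branch above is one of them.

Yes, valid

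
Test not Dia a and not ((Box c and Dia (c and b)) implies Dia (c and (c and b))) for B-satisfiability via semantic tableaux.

1. not Dia a and not ((Box c and Dia (c and b)) implies Dia (c and (c and b))), 0
2. not Dia a, 0
3. not ((Box c and Dia (c and b)) implies Dia (c and (c and b))), 0
4. Box c and Dia (c and b), 0
5. not Dia (c and (c and b)), 0
6. Box c, 0
7. Dia (c and b), 0
8. not a, 0
9. not (c and (c and b)), 0
10. c, 0
11. not (c and b), 0
12. not b, 0
13. c and b, 1
14. c, 1
15. b, 1
16. not a, 1
17. not (c and (c and b)), 1
18. not (c and b), 1
19. not b, 1
Accessibility: 0R0, 0R1, 1R0, 1R1
Branch closes: b and not b both at 1.
Every branch closes; the branch above is one of them.

No, unsatisfiable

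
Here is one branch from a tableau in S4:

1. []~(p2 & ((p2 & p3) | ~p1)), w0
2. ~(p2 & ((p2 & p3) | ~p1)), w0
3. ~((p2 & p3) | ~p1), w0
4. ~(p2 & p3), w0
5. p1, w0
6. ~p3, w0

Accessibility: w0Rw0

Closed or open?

No atom appears with both signs at the same world.

No, open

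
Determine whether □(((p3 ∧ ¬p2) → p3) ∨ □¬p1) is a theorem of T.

Tableau for the negation ¬□(((p3 ∧ ¬p2) → p3) ∨ □¬p1):
1. ¬□(((p3 ∧ ¬p2) → p3) ∨ □¬p1), w0
2. ¬(((p3 ∧ ¬p2) → p3) ∨ □¬p1), w1
3. ¬((p3 ∧ ¬p2) → p3), w1
4. ¬□¬p1, w1
5. p3 ∧ ¬p2, w1
6. ¬p3, w1
7. p3, w1
8. ¬p2, w1
Accessibility: w0Rw0, w0Rw1, w1Rw1
Branch closes: p3 and ¬p3 both at w1.
Every branch of the negation's tableau closes; the branch above is one of them.

Yes, valid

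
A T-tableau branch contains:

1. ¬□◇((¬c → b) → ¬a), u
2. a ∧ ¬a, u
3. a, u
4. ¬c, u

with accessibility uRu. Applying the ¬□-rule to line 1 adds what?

a fresh world v with uRv, and ¬◇((¬c → b) → ¬a) at v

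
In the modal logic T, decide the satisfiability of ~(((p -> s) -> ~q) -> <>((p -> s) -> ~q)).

1. ~(((p -> s) -> ~q) -> <>((p -> s) -> ~q)), u
2. (p -> s) -> ~q, u   [~->-rule on 1]
3. ~<>((p -> s) -> ~q), u   [~->-rule on 1]
4. ~((p -> s) -> ~q), u   [~<>-rule on 3 via uRu]
5. p -> s, u   [~->-rule on 4]
6. q, u   [~->-rule on 4]
7. ~(p -> s), u   [->-rule on 2 (branches; this branch)]
8. p, u   [~->-rule on 7]
9. ~s, u   [~->-rule on 7]
10. s, u   [->-rule on 5 (branches; this branch)]
Accessibility: uRu
Branch closes: s and ~s both at u.
Every branch closes; the branch above is one of them.

Unsatisfiable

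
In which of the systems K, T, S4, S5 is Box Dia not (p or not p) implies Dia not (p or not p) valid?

T, S4, S5

K-tableau for the negation not (Box Dia not (p or not p) implies Dia not (p or not p)):
1. not (Box Dia not (p or not p) implies Dia not (p or not p)), u
2. Box Dia not (p or not p), u
3. not Dia not (p or not p), u
Complete open branch: countermodel on a K-frame, so not valid in K.
T-tableau for the negation not (Box Dia not (p or not p) implies Dia not (p or not p)):
1. not (Box Dia not (p or not p) implies Dia not (p or not p)), u
2. Box Dia not (p or not p), u
3. not Dia not (p or not p), u
4. Dia not (p or not p), u
5. p or not p, u
6. not p, u
7. not (p or not p), v
8. not p, v
9. p, v
Accessibility: uRu, uRv, vRv
Branch closes: p and not p both at v.
Every branch closes (one shown): valid in T, hence also in S4, S5 (every theorem of T is a theorem of S4 and S5).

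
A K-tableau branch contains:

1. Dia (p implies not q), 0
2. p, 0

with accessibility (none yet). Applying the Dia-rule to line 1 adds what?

a fresh world 1 with 0R1, and p implies not q at 1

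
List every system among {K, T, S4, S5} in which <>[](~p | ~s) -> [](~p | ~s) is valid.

S4-tableau for the negation ~(<>[](~p | ~s) -> [](~p | ~s)):
1. ~(<>[](~p | ~s) -> [](~p | ~s)), w0
2. <>[](~p | ~s), w0
3. ~[](~p | ~s), w0
4. [](~p | ~s), w1
5. ~p | ~s, w1
6. ~s, w1
7. ~(~p | ~s), w2
8. p, w2
9. s, w2
Accessibility: w0Rw0, w0Rw1, w0Rw2, w1Rw1, w2Rw2
Complete open branch: countermodel on an S4-frame, so not valid in S4, nor in K, T (the same frame is also a K-frame and a T-frame).
S5-tableau for the negation ~(<>[](~p | ~s) -> [](~p | ~s)):
1. ~(<>[](~p | ~s) -> [](~p | ~s)), w0
2. <>[](~p | ~s), w0
3. ~[](~p | ~s), w0
4. [](~p | ~s), w1
5. ~p | ~s, w0
6. ~p | ~s, w1
7. ~s, w0
8. ~s, w1
9. ~(~p | ~s), w2
10. p, w2
11. s, w2
12. ~p | ~s, w2
13. ~s, w2
Accessibility: w0Rw0, w0Rw1, w0Rw2, w1Rw0, w1Rw1, w1Rw2, w2Rw0, w2Rw1, w2Rw2
Branch closes: s and ~s both at w2.
Every branch closes (one shown): valid in S5.

S5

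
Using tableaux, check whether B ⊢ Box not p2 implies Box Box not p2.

Tableau for the negation not (Box not p2 implies Box Box not p2):
1. not (Box not p2 implies Box Box not p2), 0
2. Box not p2, 0
3. not Box Box not p2, 0
4. not p2, 0
5. not Box not p2, 1
6. not p2, 1
7. p2, 2
Accessibility: 0R0, 0R1, 1R0, 1R1, 1R2, 2R1, 2R2
The negation has an open branch (countermodel exists).

Invalid (countermodel exists)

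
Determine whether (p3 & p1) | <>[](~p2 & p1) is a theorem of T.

Tableau for the negation ~((p3 & p1) | <>[](~p2 & p1)):
1. ~((p3 & p1) | <>[](~p2 & p1)), 0
2. ~(p3 & p1), 0
3. ~<>[](~p2 & p1), 0
4. ~[](~p2 & p1), 0
5. ~p1, 0
6. ~(~p2 & p1), 1
7. ~[](~p2 & p1), 1
8. ~p1, 1
9. ~(~p2 & p1), 2
10. ~p1, 2
Accessibility: 0R0, 0R1, 1R1, 1R2, 2R2
The negation has an open branch (countermodel exists).

No, not valid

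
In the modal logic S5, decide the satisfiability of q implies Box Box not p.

1. q implies Box Box not p, 0
2. Box Box not p, 0
3. Box not p, 0
4. not p, 0
Accessibility: 0R0

Satisfiable (open branch found)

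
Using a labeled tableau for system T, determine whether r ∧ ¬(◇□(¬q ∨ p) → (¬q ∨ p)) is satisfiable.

Satisfiable (open branch found)

1. r ∧ ¬(◇□(¬q ∨ p) → (¬q ∨ p)), 0
2. r, 0
3. ¬(◇□(¬q ∨ p) → (¬q ∨ p)), 0
4. ◇□(¬q ∨ p), 0
5. ¬(¬q ∨ p), 0
6. q, 0
7. ¬p, 0
8. □(¬q ∨ p), 1
9. ¬q ∨ p, 1
10. p, 1
Accessibility: 0R0, 0R1, 1R1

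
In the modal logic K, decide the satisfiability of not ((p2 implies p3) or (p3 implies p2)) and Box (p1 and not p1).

Unsatisfiable (every branch closes)

1. not ((p2 implies p3) or (p3 implies p2)) and Box (p1 and not p1), 0
2. not ((p2 implies p3) or (p3 implies p2)), 0
3. Box (p1 and not p1), 0
4. not (p2 implies p3), 0
5. not (p3 implies p2), 0
6. p2, 0
7. not p3, 0
8. p3, 0
9. not p2, 0
Branch closes: p3 and not p3 both at 0.
Every branch closes; the branch above is one of them.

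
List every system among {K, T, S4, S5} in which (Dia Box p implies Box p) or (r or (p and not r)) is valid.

S5-tableau for the negation not ((Dia Box p implies Box p) or (r or (p and not r))):
1. not ((Dia Box p implies Box p) or (r or (p and not r))), u
2. not (Dia Box p implies Box p), u
3. not (r or (p and not r)), u
4. Dia Box p, u
5. not Box p, u
6. not r, u
7. not (p and not r), u
8. not p, u
9. Box p, v
10. p, u
Accessibility: uRu, uRv, vRu, vRv
Branch closes: p and not p both at u.
Every branch closes (one shown): valid in S5.
S4-tableau for the negation not ((Dia Box p implies Box p) or (r or (p and not r))):
1. not ((Dia Box p implies Box p) or (r or (p and not r))), u
2. not (Dia Box p implies Box p), u
3. not (r or (p and not r)), u
4. Dia Box p, u
5. not Box p, u
6. not r, u
7. not (p and not r), u
8. not p, u
9. Box p, v
10. p, v
11. not p, w
Accessibility: uRu, uRv, uRw, vRv, wRw
Complete open branch: countermodel on an S4-frame, so not valid in S4, nor in K, T (the same frame is also a K-frame and a T-frame).

S5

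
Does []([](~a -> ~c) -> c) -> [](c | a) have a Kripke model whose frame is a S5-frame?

Satisfiable (open branch found)

1. []([](~a -> ~c) -> c) -> [](c | a), w0
2. [](c | a), w0   [->-rule on 1 (branches; this branch)]
3. c | a, w0   [[]-rule on 2 via w0Rw0]
4. a, w0   [|-rule on 3 (branches; this branch)]
Accessibility: w0Rw0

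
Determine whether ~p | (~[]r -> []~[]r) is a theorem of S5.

Yes, valid

Tableau for the negation ~(~p | (~[]r -> []~[]r)):
1. ~(~p | (~[]r -> []~[]r)), 0
2. p, 0
3. ~(~[]r -> []~[]r), 0
4. ~[]r, 0
5. ~[]~[]r, 0
6. ~r, 1
7. []r, 2
8. r, 0
9. r, 1
Accessibility: 0R0, 0R1, 0R2, 1R0, 1R1, 1R2, 2R0, 2R1, 2R2
Branch closes: r and ~r both at 1.
Every branch of the negation's tableau closes; the branch above is one of them.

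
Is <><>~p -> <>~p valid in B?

Not valid

Tableau for the negation ~(<><>~p -> <>~p):
1. ~(<><>~p -> <>~p), 0
2. <><>~p, 0
3. ~<>~p, 0
4. p, 0
5. <>~p, 1
6. p, 1
7. ~p, 2
Accessibility: 0R0, 0R1, 1R0, 1R1, 1R2, 2R1, 2R2
The negation has an open branch (countermodel exists).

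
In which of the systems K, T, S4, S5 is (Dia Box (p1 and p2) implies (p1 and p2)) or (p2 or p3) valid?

S5

S4-tableau for the negation not ((Dia Box (p1 and p2) implies (p1 and p2)) or (p2 or p3)):
1. not ((Dia Box (p1 and p2) implies (p1 and p2)) or (p2 or p3)), w0
2. not (Dia Box (p1 and p2) implies (p1 and p2)), w0   [neg-or-rule on 1]
3. not (p2 or p3), w0   [neg-or-rule on 1]
4. Dia Box (p1 and p2), w0   [neg-implies-rule on 2]
5. not (p1 and p2), w0   [neg-implies-rule on 2]
6. not p2, w0   [neg-or-rule on 3]
7. not p3, w0   [neg-or-rule on 3]
8. Box (p1 and p2), w1   [Dia-rule on 4: fresh world w1, w0Rw1]
9. p1 and p2, w1   [Box-rule on 8 via w1Rw1]
10. p1, w1   [and-rule on 9]
11. p2, w1   [and-rule on 9]
Accessibility: w0Rw0, w0Rw1, w1Rw1
Complete open branch: countermodel on an S4-frame, so not valid in S4, nor in K, T (the same frame is also a K-frame and a T-frame).
S5-tableau for the negation not ((Dia Box (p1 and p2) implies (p1 and p2)) or (p2 or p3)):
1. not ((Dia Box (p1 and p2) implies (p1 and p2)) or (p2 or p3)), w0
2. not (Dia Box (p1 and p2) implies (p1 and p2)), w0   [neg-or-rule on 1]
3. not (p2 or p3), w0   [neg-or-rule on 1]
4. Dia Box (p1 and p2), w0   [neg-implies-rule on 2]
5. not (p1 and p2), w0   [neg-implies-rule on 2]
6. not p2, w0   [neg-or-rule on 3]
7. not p3, w0   [neg-or-rule on 3]
8. Box (p1 and p2), w1   [Dia-rule on 4: fresh world w1, w0Rw1]
9. p1 and p2, w0   [Box-rule on 8 via w1Rw0]
10. p1, w0   [and-rule on 9]
11. p2, w0   [and-rule on 9]
Accessibility: w0Rw0, w0Rw1, w1Rw0, w1Rw1
Branch closes: p2 and not p2 both at w0.
Every branch closes (one shown): valid in S5.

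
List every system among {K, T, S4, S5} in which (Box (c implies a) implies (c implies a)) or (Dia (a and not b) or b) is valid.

T, S4, S5

K-tableau for the negation not ((Box (c implies a) implies (c implies a)) or (Dia (a and not b) or b)):
1. not ((Box (c implies a) implies (c implies a)) or (Dia (a and not b) or b)), w0
2. not (Box (c implies a) implies (c implies a)), w0
3. not (Dia (a and not b) or b), w0
4. Box (c implies a), w0
5. not (c implies a), w0
6. not Dia (a and not b), w0
7. not b, w0
8. c, w0
9. not a, w0
Complete open branch: countermodel on a K-frame, so not valid in K.
T-tableau for the negation not ((Box (c implies a) implies (c implies a)) or (Dia (a and not b) or b)):
1. not ((Box (c implies a) implies (c implies a)) or (Dia (a and not b) or b)), w0
2. not (Box (c implies a) implies (c implies a)), w0
3. not (Dia (a and not b) or b), w0
4. Box (c implies a), w0
5. not (c implies a), w0
6. not Dia (a and not b), w0
7. not b, w0
8. c, w0
9. not a, w0
10. c implies a, w0
11. not (a and not b), w0
12. a, w0
Accessibility: w0Rw0
Branch closes: a and not a both at w0.
Every branch closes (one shown): valid in T, hence also in S4, S5 (every theorem of T is a theorem of S4 and S5).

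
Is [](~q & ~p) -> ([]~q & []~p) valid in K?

Valid

Tableau for the negation ~([](~q & ~p) -> ([]~q & []~p)):
1. ~([](~q & ~p) -> ([]~q & []~p)), u
2. [](~q & ~p), u
3. ~([]~q & []~p), u
4. ~[]~p, u
5. p, v
6. ~q & ~p, v
7. ~q, v
8. ~p, v
Accessibility: uRv
Branch closes: p and ~p both at v.
All branches of the negation close; one closing branch shown above.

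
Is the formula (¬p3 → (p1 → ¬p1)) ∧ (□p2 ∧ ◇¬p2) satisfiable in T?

Unsatisfiable (every branch closes)

1. (¬p3 → (p1 → ¬p1)) ∧ (□p2 ∧ ◇¬p2), u
2. ¬p3 → (p1 → ¬p1), u
3. □p2 ∧ ◇¬p2, u
4. □p2, u
5. ◇¬p2, u
6. p2, u
7. p1 → ¬p1, u
8. ¬p1, u
9. ¬p2, v
10. p2, v
Accessibility: uRu, uRv, vRv
Branch closes: p2 and ¬p2 both at v.
All branches of the tableau close; one closing branch shown above.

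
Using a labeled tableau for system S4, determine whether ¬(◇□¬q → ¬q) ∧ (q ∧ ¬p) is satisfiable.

Satisfiable (open branch found)

1. ¬(◇□¬q → ¬q) ∧ (q ∧ ¬p), u
2. ¬(◇□¬q → ¬q), u
3. q ∧ ¬p, u
4. ◇□¬q, u
5. q, u
6. ¬p, u
7. □¬q, v
8. ¬q, v
Accessibility: uRu, uRv, vRv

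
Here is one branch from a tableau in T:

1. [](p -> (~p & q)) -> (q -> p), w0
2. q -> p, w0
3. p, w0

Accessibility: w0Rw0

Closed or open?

Not closed

No world carries both an atom and its negation.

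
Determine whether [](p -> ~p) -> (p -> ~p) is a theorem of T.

Tableau for the negation ~([](p -> ~p) -> (p -> ~p)):
1. ~([](p -> ~p) -> (p -> ~p)), w0
2. [](p -> ~p), w0   [~->-rule on 1]
3. ~(p -> ~p), w0   [~->-rule on 1]
4. p, w0   [~->-rule on 3]
5. p -> ~p, w0   [[]-rule on 2 via w0Rw0]
6. ~p, w0   [->-rule on 5 (branches; this branch)]
Accessibility: w0Rw0
Branch closes: p and ~p both at w0.
Every branch of the negation's tableau closes; the branch above is one of them.

Yes, valid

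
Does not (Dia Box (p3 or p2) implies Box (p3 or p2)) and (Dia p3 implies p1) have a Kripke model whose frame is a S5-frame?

1. not (Dia Box (p3 or p2) implies Box (p3 or p2)) and (Dia p3 implies p1), 0
2. not (Dia Box (p3 or p2) implies Box (p3 or p2)), 0   [and-rule on 1]
3. Dia p3 implies p1, 0   [and-rule on 1]
4. Dia Box (p3 or p2), 0   [neg-implies-rule on 2]
5. not Box (p3 or p2), 0   [neg-implies-rule on 2]
6. not Dia p3, 0   [implies-rule on 3 (branches; this branch)]
7. not p3, 0   [neg-Dia-rule on 6 via 0R0]
8. Box (p3 or p2), 1   [Dia-rule on 4: fresh world 1, 0R1]
9. not p3, 1   [neg-Dia-rule on 6 via 0R1]
10. p3 or p2, 0   [Box-rule on 8 via 1R0]
11. p3 or p2, 1   [Box-rule on 8 via 1R1]
12. p2, 0   [or-rule on 10 (branches; this branch)]
13. p2, 1   [or-rule on 11 (branches; this branch)]
14. not (p3 or p2), 2   [neg-Box-rule on 5: fresh world 2, 0R2]
15. not p3, 2   [neg-or-rule on 14]
16. not p2, 2   [neg-or-rule on 14]
17. p3 or p2, 2   [Box-rule on 8 via 1R2]
18. p2, 2   [or-rule on 17 (branches; this branch)]
Accessibility: 0R0, 0R1, 0R2, 1R0, 1R1, 1R2, 2R0, 2R1, 2R2
Branch closes: p2 and not p2 both at 2.
(One branch shown.) All branches close.

No, unsatisfiable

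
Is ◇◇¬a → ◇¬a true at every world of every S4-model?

Valid

Tableau for the negation ¬(◇◇¬a → ◇¬a):
1. ¬(◇◇¬a → ◇¬a), u
2. ◇◇¬a, u
3. ¬◇¬a, u
4. a, u
5. ◇¬a, v
6. a, v
7. ¬a, w
8. a, w
Accessibility: uRu, uRv, uRw, vRv, vRw, wRw
Branch closes: a and ¬a both at w.
Every branch of the negation's tableau closes; the branch above is one of them.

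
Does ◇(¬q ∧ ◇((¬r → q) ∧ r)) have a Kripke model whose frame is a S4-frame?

1. ◇(¬q ∧ ◇((¬r → q) ∧ r)), u
2. ¬q ∧ ◇((¬r → q) ∧ r), v
3. ¬q, v
4. ◇((¬r → q) ∧ r), v
5. (¬r → q) ∧ r, w
6. ¬r → q, w
7. r, w
8. q, w
Accessibility: uRu, uRv, uRw, vRv, vRw, wRw

Yes, satisfiable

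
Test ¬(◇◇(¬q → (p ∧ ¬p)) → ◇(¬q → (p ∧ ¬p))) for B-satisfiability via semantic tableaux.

Yes, satisfiable

1. ¬(◇◇(¬q → (p ∧ ¬p)) → ◇(¬q → (p ∧ ¬p))), 0
2. ◇◇(¬q → (p ∧ ¬p)), 0
3. ¬◇(¬q → (p ∧ ¬p)), 0
4. ¬(¬q → (p ∧ ¬p)), 0
5. ¬q, 0
6. ¬(p ∧ ¬p), 0
7. p, 0
8. ◇(¬q → (p ∧ ¬p)), 1
9. ¬(¬q → (p ∧ ¬p)), 1
10. ¬q, 1
11. ¬(p ∧ ¬p), 1
12. p, 1
13. ¬q → (p ∧ ¬p), 2
14. q, 2
Accessibility: 0R0, 0R1, 1R0, 1R1, 1R2, 2R1, 2R2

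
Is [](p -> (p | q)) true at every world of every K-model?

Tableau for the negation ~[](p -> (p | q)):
1. ~[](p -> (p | q)), u
2. ~(p -> (p | q)), v
3. p, v
4. ~(p | q), v
5. ~p, v
6. ~q, v
Accessibility: uRv
Branch closes: p and ~p both at v.
All branches of the negation close; one closing branch shown above.

Yes, valid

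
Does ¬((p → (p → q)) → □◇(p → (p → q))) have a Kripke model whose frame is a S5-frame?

Unsatisfiable (every branch closes)

1. ¬((p → (p → q)) → □◇(p → (p → q))), w0
2. p → (p → q), w0   [¬→-rule on 1]
3. ¬□◇(p → (p → q)), w0   [¬→-rule on 1]
4. p → q, w0   [→-rule on 2 (branches; this branch)]
5. q, w0   [→-rule on 4 (branches; this branch)]
6. ¬◇(p → (p → q)), w1   [¬□-rule on 3: fresh world w1, w0Rw1]
7. ¬(p → (p → q)), w0   [¬◇-rule on 6 via w1Rw0]
8. p, w0   [¬→-rule on 7]
9. ¬(p → q), w0   [¬→-rule on 7]
10. ¬q, w0   [¬→-rule on 9]
Accessibility: w0Rw0, w0Rw1, w1Rw0, w1Rw1
Branch closes: q and ¬q both at w0.
All branches of the tableau close; one closing branch shown above.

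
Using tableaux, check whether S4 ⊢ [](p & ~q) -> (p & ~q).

Yes, valid

Tableau for the negation ~([](p & ~q) -> (p & ~q)):
1. ~([](p & ~q) -> (p & ~q)), 0
2. [](p & ~q), 0
3. ~(p & ~q), 0
4. p & ~q, 0
5. p, 0
6. ~q, 0
7. q, 0
Accessibility: 0R0
Branch closes: q and ~q both at 0.
Every branch of the negation's tableau closes; the branch above is one of them.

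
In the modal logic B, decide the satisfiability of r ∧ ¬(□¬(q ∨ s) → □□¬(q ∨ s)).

1. r ∧ ¬(□¬(q ∨ s) → □□¬(q ∨ s)), 0
2. r, 0   [∧-rule on 1]
3. ¬(□¬(q ∨ s) → □□¬(q ∨ s)), 0   [∧-rule on 1]
4. □¬(q ∨ s), 0   [¬→-rule on 3]
5. ¬□□¬(q ∨ s), 0   [¬→-rule on 3]
6. ¬(q ∨ s), 0   [□-rule on 4 via 0R0]
7. ¬q, 0   [¬∨-rule on 6]
8. ¬s, 0   [¬∨-rule on 6]
9. ¬□¬(q ∨ s), 1   [¬□-rule on 5: fresh world 1, 0R1]
10. ¬(q ∨ s), 1   [□-rule on 4 via 0R1]
11. ¬q, 1   [¬∨-rule on 10]
12. ¬s, 1   [¬∨-rule on 10]
13. q ∨ s, 2   [¬□-rule on 9: fresh world 2, 1R2]
14. s, 2   [∨-rule on 13 (branches; this branch)]
Accessibility: 0R0, 0R1, 1R0, 1R1, 1R2, 2R1, 2R2

Satisfiable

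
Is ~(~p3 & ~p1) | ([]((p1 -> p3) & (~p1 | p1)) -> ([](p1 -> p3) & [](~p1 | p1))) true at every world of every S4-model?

Tableau for the negation ~(~(~p3 & ~p1) | ([]((p1 -> p3) & (~p1 | p1)) -> ([](p1 -> p3) & [](~p1 | p1)))):
1. ~(~(~p3 & ~p1) | ([]((p1 -> p3) & (~p1 | p1)) -> ([](p1 -> p3) & [](~p1 | p1)))), 0
2. ~p3 & ~p1, 0   [~|-rule on 1]
3. ~([]((p1 -> p3) & (~p1 | p1)) -> ([](p1 -> p3) & [](~p1 | p1))), 0   [~|-rule on 1]
4. ~p3, 0   [&-rule on 2]
5. ~p1, 0   [&-rule on 2]
6. []((p1 -> p3) & (~p1 | p1)), 0   [~->-rule on 3]
7. ~([](p1 -> p3) & [](~p1 | p1)), 0   [~->-rule on 3]
8. (p1 -> p3) & (~p1 | p1), 0   [[]-rule on 6 via 0R0]
9. p1 -> p3, 0   [&-rule on 8]
10. ~p1 | p1, 0   [&-rule on 8]
11. ~[](p1 -> p3), 0   [~&-rule on 7 (branches; this branch)]
12. ~(p1 -> p3), 1   [~[]-rule on 11: fresh world 1, 0R1]
13. p1, 1   [~->-rule on 12]
14. ~p3, 1   [~->-rule on 12]
15. (p1 -> p3) & (~p1 | p1), 1   [[]-rule on 6 via 0R1]
16. p1 -> p3, 1   [&-rule on 15]
17. ~p1 | p1, 1   [&-rule on 15]
18. p3, 1   [->-rule on 16 (branches; this branch)]
Accessibility: 0R0, 0R1, 1R1
Branch closes: p3 and ~p3 both at 1.
All branches of the negation close; one closing branch shown above.

Valid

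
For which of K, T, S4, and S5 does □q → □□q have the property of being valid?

S4, S5

S4-tableau for the negation ¬(□q → □□q):
1. ¬(□q → □□q), 0
2. □q, 0
3. ¬□□q, 0
4. q, 0
5. ¬□q, 1
6. q, 1
7. ¬q, 2
8. q, 2
Accessibility: 0R0, 0R1, 0R2, 1R1, 1R2, 2R2
Branch closes: q and ¬q both at 2.
Every branch closes (one shown): valid in S4, hence also in S5 (every theorem of S4 is a theorem of S5).
T-tableau for the negation ¬(□q → □□q):
1. ¬(□q → □□q), 0
2. □q, 0
3. ¬□□q, 0
4. q, 0
5. ¬□q, 1
6. q, 1
7. ¬q, 2
Accessibility: 0R0, 0R1, 1R1, 1R2, 2R2
Complete open branch: countermodel on a T-frame, so not valid in T, nor in K (the same frame is also a K-frame).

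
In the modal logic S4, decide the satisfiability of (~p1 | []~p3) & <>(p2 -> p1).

Yes, satisfiable

1. (~p1 | []~p3) & <>(p2 -> p1), 0
2. ~p1 | []~p3, 0
3. <>(p2 -> p1), 0
4. []~p3, 0
5. ~p3, 0
6. p2 -> p1, 1
7. ~p3, 1
8. p1, 1
Accessibility: 0R0, 0R1, 1R1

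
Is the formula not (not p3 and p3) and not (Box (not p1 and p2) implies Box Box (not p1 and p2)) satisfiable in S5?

1. not (not p3 and p3) and not (Box (not p1 and p2) implies Box Box (not p1 and p2)), 0
2. not (not p3 and p3), 0
3. not (Box (not p1 and p2) implies Box Box (not p1 and p2)), 0
4. Box (not p1 and p2), 0
5. not Box Box (not p1 and p2), 0
6. not p1 and p2, 0
7. not p1, 0
8. p2, 0
9. not p3, 0
10. not Box (not p1 and p2), 1
11. not p1 and p2, 1
12. not p1, 1
13. p2, 1
14. not (not p1 and p2), 2
15. not p1 and p2, 2
16. not p1, 2
17. p2, 2
18. not p2, 2
Accessibility: 0R0, 0R1, 0R2, 1R0, 1R1, 1R2, 2R0, 2R1, 2R2
Branch closes: p2 and not p2 both at 2.
All branches of the tableau close; one closing branch shown above.

Unsatisfiable (every branch closes)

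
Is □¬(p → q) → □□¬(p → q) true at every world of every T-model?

No, not valid

Tableau for the negation ¬(□¬(p → q) → □□¬(p → q)):
1. ¬(□¬(p → q) → □□¬(p → q)), w0
2. □¬(p → q), w0   [¬→-rule on 1]
3. ¬□□¬(p → q), w0   [¬→-rule on 1]
4. ¬(p → q), w0   [□-rule on 2 via w0Rw0]
5. p, w0   [¬→-rule on 4]
6. ¬q, w0   [¬→-rule on 4]
7. ¬□¬(p → q), w1   [¬□-rule on 3: fresh world w1, w0Rw1]
8. ¬(p → q), w1   [□-rule on 2 via w0Rw1]
9. p, w1   [¬→-rule on 8]
10. ¬q, w1   [¬→-rule on 8]
11. p → q, w2   [¬□-rule on 7: fresh world w2, w1Rw2]
12. q, w2   [→-rule on 11 (branches; this branch)]
Accessibility: w0Rw0, w0Rw1, w1Rw1, w1Rw2, w2Rw2
The negation has an open branch (countermodel exists).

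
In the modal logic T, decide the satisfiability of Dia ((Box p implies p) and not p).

1. Dia ((Box p implies p) and not p), w0
2. (Box p implies p) and not p, w1
3. Box p implies p, w1
4. not p, w1
5. not Box p, w1
6. not p, w2
Accessibility: w0Rw0, w0Rw1, w1Rw1, w1Rw2, w2Rw2

Satisfiable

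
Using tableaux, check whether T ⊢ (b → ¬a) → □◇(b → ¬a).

Tableau for the negation ¬((b → ¬a) → □◇(b → ¬a)):
1. ¬((b → ¬a) → □◇(b → ¬a)), 0
2. b → ¬a, 0
3. ¬□◇(b → ¬a), 0
4. ¬a, 0
5. ¬◇(b → ¬a), 1
6. ¬(b → ¬a), 1
7. b, 1
8. a, 1
Accessibility: 0R0, 0R1, 1R1
The negation has an open branch (countermodel exists).

No, not valid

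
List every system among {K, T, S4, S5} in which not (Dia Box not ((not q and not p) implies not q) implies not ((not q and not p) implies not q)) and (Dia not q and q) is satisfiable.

T-tableau for the formula:
1. not (Dia Box not ((not q and not p) implies not q) implies not ((not q and not p) implies not q)) and (Dia not q and q), w0
2. not (Dia Box not ((not q and not p) implies not q) implies not ((not q and not p) implies not q)), w0
3. Dia not q and q, w0
4. Dia Box not ((not q and not p) implies not q), w0
5. (not q and not p) implies not q, w0
6. Dia not q, w0
7. q, w0
8. not (not q and not p), w0
9. p, w0
10. Box not ((not q and not p) implies not q), w1
11. not ((not q and not p) implies not q), w1
12. not q and not p, w1
13. q, w1
14. not q, w1
15. not p, w1
Accessibility: w0Rw0, w0Rw1, w1Rw1
Branch closes: q and not q both at w1.
Every branch closes (one shown): unsatisfiable in T, hence also in S4, S5 (every S4/S5-frame is a T-frame).
K-tableau for the formula:
1. not (Dia Box not ((not q and not p) implies not q) implies not ((not q and not p) implies not q)) and (Dia not q and q), w0
2. not (Dia Box not ((not q and not p) implies not q) implies not ((not q and not p) implies not q)), w0
3. Dia not q and q, w0
4. Dia Box not ((not q and not p) implies not q), w0
5. (not q and not p) implies not q, w0
6. Dia not q, w0
7. q, w0
8. not (not q and not p), w0
9. p, w0
10. Box not ((not q and not p) implies not q), w1
11. not q, w2
Accessibility: w0Rw1, w0Rw2
Complete open branch: satisfiable in K.

K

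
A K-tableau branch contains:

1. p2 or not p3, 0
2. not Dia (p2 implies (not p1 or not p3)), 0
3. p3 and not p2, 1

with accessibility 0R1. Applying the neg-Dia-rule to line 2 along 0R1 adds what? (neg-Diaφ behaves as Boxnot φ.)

neg-Diaφ behaves as Boxnot φ: propagate the negated body to each accessible world.

not (p2 implies (not p1 or not p3)), 1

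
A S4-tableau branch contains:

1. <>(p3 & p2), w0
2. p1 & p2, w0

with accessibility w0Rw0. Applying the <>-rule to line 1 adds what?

a fresh world w1 with w0Rw1, and p3 & p2 at w1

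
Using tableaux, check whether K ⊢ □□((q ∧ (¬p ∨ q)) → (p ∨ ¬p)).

Tableau for the negation ¬□□((q ∧ (¬p ∨ q)) → (p ∨ ¬p)):
1. ¬□□((q ∧ (¬p ∨ q)) → (p ∨ ¬p)), 0
2. ¬□((q ∧ (¬p ∨ q)) → (p ∨ ¬p)), 1
3. ¬((q ∧ (¬p ∨ q)) → (p ∨ ¬p)), 2
4. q ∧ (¬p ∨ q), 2
5. ¬(p ∨ ¬p), 2
6. q, 2
7. ¬p ∨ q, 2
8. ¬p, 2
9. p, 2
Accessibility: 0R1, 1R2
Branch closes: p and ¬p both at 2.
All branches of the negation close; one closing branch shown above.

Valid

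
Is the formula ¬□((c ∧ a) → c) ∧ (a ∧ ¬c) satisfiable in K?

No, unsatisfiable

1. ¬□((c ∧ a) → c) ∧ (a ∧ ¬c), u
2. ¬□((c ∧ a) → c), u   [∧-rule on 1]
3. a ∧ ¬c, u   [∧-rule on 1]
4. a, u   [∧-rule on 3]
5. ¬c, u   [∧-rule on 3]
6. ¬((c ∧ a) → c), v   [¬□-rule on 2: fresh world v, uRv]
7. c ∧ a, v   [¬→-rule on 6]
8. ¬c, v   [¬→-rule on 6]
9. c, v   [∧-rule on 7]
10. a, v   [∧-rule on 7]
Accessibility: uRv
Branch closes: c and ¬c both at v.
All branches of the tableau close; one closing branch shown above.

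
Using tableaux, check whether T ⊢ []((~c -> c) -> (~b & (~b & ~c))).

No, not valid

Tableau for the negation ~[]((~c -> c) -> (~b & (~b & ~c))):
1. ~[]((~c -> c) -> (~b & (~b & ~c))), w0
2. ~((~c -> c) -> (~b & (~b & ~c))), w1
3. ~c -> c, w1
4. ~(~b & (~b & ~c)), w1
5. c, w1
6. ~(~b & ~c), w1
Accessibility: w0Rw0, w0Rw1, w1Rw1
The negation has an open branch (countermodel exists).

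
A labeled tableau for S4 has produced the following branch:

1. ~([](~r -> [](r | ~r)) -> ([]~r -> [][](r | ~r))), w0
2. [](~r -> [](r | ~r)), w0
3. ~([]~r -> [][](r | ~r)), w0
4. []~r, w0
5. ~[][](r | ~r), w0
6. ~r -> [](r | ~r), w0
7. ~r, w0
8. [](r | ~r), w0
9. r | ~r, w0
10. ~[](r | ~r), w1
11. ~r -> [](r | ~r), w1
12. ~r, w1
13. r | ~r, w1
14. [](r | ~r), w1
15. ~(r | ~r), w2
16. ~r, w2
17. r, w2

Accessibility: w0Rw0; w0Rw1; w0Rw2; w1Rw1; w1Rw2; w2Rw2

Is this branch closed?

Yes, closed

Both r and ~r appear at w2.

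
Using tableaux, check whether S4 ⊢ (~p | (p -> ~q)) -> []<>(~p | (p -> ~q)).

Not valid

Tableau for the negation ~((~p | (p -> ~q)) -> []<>(~p | (p -> ~q))):
1. ~((~p | (p -> ~q)) -> []<>(~p | (p -> ~q))), w0
2. ~p | (p -> ~q), w0
3. ~[]<>(~p | (p -> ~q)), w0
4. p -> ~q, w0
5. ~q, w0
6. ~<>(~p | (p -> ~q)), w1
7. ~(~p | (p -> ~q)), w1
8. p, w1
9. ~(p -> ~q), w1
10. q, w1
Accessibility: w0Rw0, w0Rw1, w1Rw1
The negation has an open branch (countermodel exists).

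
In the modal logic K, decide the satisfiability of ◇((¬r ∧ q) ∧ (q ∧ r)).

Unsatisfiable (every branch closes)

1. ◇((¬r ∧ q) ∧ (q ∧ r)), u
2. (¬r ∧ q) ∧ (q ∧ r), v
3. ¬r ∧ q, v
4. q ∧ r, v
5. ¬r, v
6. q, v
7. r, v
Accessibility: uRv
Branch closes: r and ¬r both at v.
Every branch closes; the branch above is one of them.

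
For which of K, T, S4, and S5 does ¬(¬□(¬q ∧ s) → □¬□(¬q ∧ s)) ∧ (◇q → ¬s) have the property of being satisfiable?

S4-tableau for the formula:
1. ¬(¬□(¬q ∧ s) → □¬□(¬q ∧ s)) ∧ (◇q → ¬s), u
2. ¬(¬□(¬q ∧ s) → □¬□(¬q ∧ s)), u
3. ◇q → ¬s, u
4. ¬□(¬q ∧ s), u
5. ¬□¬□(¬q ∧ s), u
6. ¬s, u
7. ¬(¬q ∧ s), v
8. ¬s, v
9. □(¬q ∧ s), w
10. ¬q ∧ s, w
11. ¬q, w
12. s, w
Accessibility: uRu, uRv, uRw, vRv, wRw
Complete open branch: satisfiable in S4, hence also in K, T (this S4-model is also a K-model and a T-model).
S5-tableau for the formula:
1. ¬(¬□(¬q ∧ s) → □¬□(¬q ∧ s)) ∧ (◇q → ¬s), u
2. ¬(¬□(¬q ∧ s) → □¬□(¬q ∧ s)), u
3. ◇q → ¬s, u
4. ¬□(¬q ∧ s), u
5. ¬□¬□(¬q ∧ s), u
6. ¬◇q, u
7. ¬q, u
8. ¬(¬q ∧ s), v
9. ¬q, v
10. ¬s, v
11. □(¬q ∧ s), w
12. ¬q, w
13. ¬q ∧ s, u
14. s, u
15. ¬q ∧ s, v
16. s, v
Accessibility: uRu, uRv, uRw, vRu, vRv, vRw, wRu, wRv, wRw
Branch closes: s and ¬s both at v.
Every branch closes (one shown): unsatisfiable in S5.

K, T, S4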